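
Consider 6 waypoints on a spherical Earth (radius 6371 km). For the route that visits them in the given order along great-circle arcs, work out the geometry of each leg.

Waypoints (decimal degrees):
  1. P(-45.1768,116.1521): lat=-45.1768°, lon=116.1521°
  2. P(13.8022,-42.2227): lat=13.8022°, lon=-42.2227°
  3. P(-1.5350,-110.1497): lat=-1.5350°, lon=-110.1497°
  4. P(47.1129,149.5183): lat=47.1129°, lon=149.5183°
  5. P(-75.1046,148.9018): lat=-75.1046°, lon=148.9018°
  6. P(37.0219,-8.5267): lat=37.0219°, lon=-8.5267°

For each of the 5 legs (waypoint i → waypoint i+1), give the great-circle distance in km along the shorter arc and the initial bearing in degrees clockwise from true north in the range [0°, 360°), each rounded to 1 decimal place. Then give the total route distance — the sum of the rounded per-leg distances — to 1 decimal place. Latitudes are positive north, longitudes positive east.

Leg 1: dist=15975.2 km, bearing=217.2°
Leg 2: dist=7672.1 km, bearing=262.9°
Leg 3: dist=10913.0 km, bearing=317.4°
Leg 4: dist=13590.0 km, bearing=180.2°
Leg 5: dist=15620.6 km, bearing=208.8°
Total: 63770.9 km

Leg 1: φ1=-0.7884839, φ2=0.2408938, Δφ=1.0293777, Δλ=-2.7641617 rad; a=sin²(Δφ/2)+cosφ1·cosφ2·sin²(Δλ/2)=0.9027990440; c=2·atan2(√a, √(1-a))=2.507480598; dist=6371·c=15975.159 ≈ 15975.2 km; running total=15975.2 km
Leg 1 bearing: y=sinΔλ·cosφ2=-0.35789209, x=cosφ1·sinφ2-sinφ1·cosφ2·cosΔλ=-0.47214931; θ=atan2(y, x)=-142.8376° <0 so +360° → 217.1624° ≈ 217.2°
Leg 2: φ1=0.2408938, φ2=-0.0267908, Δφ=-0.2676846, Δλ=-1.1855498 rad; a=sin²(Δφ/2)+cosφ1·cosφ2·sin²(Δλ/2)=0.3207924564; c=2·atan2(√a, √(1-a))=1.204226692; dist=6371·c=7672.128 ≈ 7672.1 km; running total=23647.3 km
Leg 2 bearing: y=sinΔλ·cosφ2=-0.92637327, x=cosφ1·sinφ2-sinφ1·cosφ2·cosΔλ=-0.11563387; θ=atan2(y, x)=-97.1151° <0 so +360° → 262.8849° ≈ 262.9°
Leg 3: φ1=-0.0267908, φ2=0.8222752, Δφ=0.8490660, Δλ=4.5320616 rad; a=sin²(Δφ/2)+cosφ1·cosφ2·sin²(Δλ/2)=0.5708211129; c=2·atan2(√a, √(1-a))=1.712916497; dist=6371·c=10912.991 ≈ 10913.0 km; running total=34560.3 km
Leg 3 bearing: y=sinΔλ·cosφ2=-0.66952072, x=cosφ1·sinφ2-sinφ1·cosφ2·cosΔλ=0.72916355; θ=atan2(y, x)=-42.5583° <0 so +360° → 317.4417° ≈ 317.4°
Leg 4: φ1=0.8222752, φ2=-1.3108226, Δφ=-2.1330978, Δλ=-0.0107600 rad; a=sin²(Δφ/2)+cosφ1·cosφ2·sin²(Δλ/2)=0.7665724166; c=2·atan2(√a, √(1-a))=2.133109749; dist=6371·c=13590.042 ≈ 13590.0 km; running total=48150.3 km
Leg 4 bearing: y=sinΔλ·cosφ2=-0.00276585, x=cosφ1·sinφ2-sinφ1·cosφ2·cosΔλ=-0.84601947; θ=atan2(y, x)=-179.8127° <0 so +360° → 180.1873° ≈ 180.2°
Leg 5: φ1=-1.3108226, φ2=0.6461541, Δφ=1.9569766, Δλ=-2.7476457 rad; a=sin²(Δφ/2)+cosφ1·cosφ2·sin²(Δλ/2)=0.8857003041; c=2·atan2(√a, √(1-a))=2.451835555; dist=6371·c=15620.644 ≈ 15620.6 km; running total=63770.9 km
Leg 5 bearing: y=sinΔλ·cosφ2=-0.30645679, x=cosφ1·sinφ2-sinφ1·cosφ2·cosΔλ=-0.55769646; θ=atan2(y, x)=-151.2110° <0 so +360° → 208.7890° ≈ 208.8°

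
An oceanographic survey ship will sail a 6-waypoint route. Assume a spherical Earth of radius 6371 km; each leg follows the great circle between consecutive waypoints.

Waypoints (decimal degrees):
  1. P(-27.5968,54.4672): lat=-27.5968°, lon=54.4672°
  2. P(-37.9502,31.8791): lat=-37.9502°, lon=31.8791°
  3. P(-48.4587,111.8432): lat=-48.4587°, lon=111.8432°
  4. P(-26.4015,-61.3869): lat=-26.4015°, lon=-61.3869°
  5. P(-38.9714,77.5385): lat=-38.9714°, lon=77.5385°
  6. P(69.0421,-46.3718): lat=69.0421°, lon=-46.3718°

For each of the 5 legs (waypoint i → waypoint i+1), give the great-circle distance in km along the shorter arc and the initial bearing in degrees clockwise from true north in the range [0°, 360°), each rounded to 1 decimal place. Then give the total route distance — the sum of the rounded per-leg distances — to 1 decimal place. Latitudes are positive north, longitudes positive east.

Leg 1: dist=2396.0 km, bearing=235.6°
Leg 2: dist=6286.4 km, bearing=128.5°
Leg 3: dist=11663.7 km, bearing=186.3°
Leg 4: dist=11586.5 km, bearing=148.2°
Leg 5: dist=15338.4 km, bearing=333.7°
Total: 47271.0 km

Leg 1: φ1=-0.4816550, φ2=-0.6623559, Δφ=-0.1807009, Δλ=-0.3942367 rad; a=sin²(Δφ/2)+cosφ1·cosφ2·sin²(Δλ/2)=0.0349447258; c=2·atan2(√a, √(1-a))=0.376082604; dist=6371·c=2396.022 ≈ 2396.0 km; running total=2396.0 km
Leg 1 bearing: y=sinΔλ·cosφ2=-0.30288317, x=cosφ1·sinφ2-sinφ1·cosφ2·cosΔλ=-0.20774059; θ=atan2(y, x)=-124.4453° <0 so +360° → 235.5547° ≈ 235.6°
Leg 2: φ1=-0.6623559, φ2=-0.8457639, Δφ=-0.1834079, Δλ=1.3956368 rad; a=sin²(Δφ/2)+cosφ1·cosφ2·sin²(Δλ/2)=0.2242875114; c=2·atan2(√a, √(1-a))=0.986724905; dist=6371·c=6286.424 ≈ 6286.4 km; running total=8682.4 km
Leg 2 bearing: y=sinΔλ·cosφ2=0.65301257, x=cosφ1·sinφ2-sinφ1·cosφ2·cosΔλ=-0.51913878; θ=atan2(y, x)=128.4844° ≈ 128.5°
Leg 3: φ1=-0.8457639, φ2=-0.4607931, Δφ=0.3849708, Δλ=-3.0234356 rad; a=sin²(Δφ/2)+cosφ1·cosφ2·sin²(Δλ/2)=0.6285167678; c=2·atan2(√a, √(1-a))=1.830747676; dist=6371·c=11663.693 ≈ 11663.7 km; running total=20346.1 km
Leg 3 bearing: y=sinΔλ·cosφ2=-0.10558719, x=cosφ1·sinφ2-sinφ1·cosφ2·cosΔλ=-0.96061704; θ=atan2(y, x)=-173.7275° <0 so +360° → 186.2725° ≈ 186.3°
Leg 4: φ1=-0.4607931, φ2=-0.6801792, Δφ=-0.2193861, Δλ=2.4247056 rad; a=sin²(Δφ/2)+cosφ1·cosφ2·sin²(Δλ/2)=0.6226511885; c=2·atan2(√a, √(1-a))=1.818627914; dist=6371·c=11586.478 ≈ 11586.5 km; running total=31932.6 km
Leg 4 bearing: y=sinΔλ·cosφ2=0.51082319, x=cosφ1·sinφ2-sinφ1·cosφ2·cosΔλ=-0.82394564; θ=atan2(y, x)=148.2022° ≈ 148.2°
Leg 5: φ1=-0.6801792, φ2=1.2050120, Δφ=1.8851912, Δλ=-2.1626427 rad; a=sin²(Δφ/2)+cosφ1·cosφ2·sin²(Δλ/2)=0.8712327700; c=2·atan2(√a, √(1-a))=2.407539763; dist=6371·c=15338.436 ≈ 15338.4 km; running total=47271.0 km
Leg 5 bearing: y=sinΔλ·cosφ2=-0.29684448, x=cosφ1·sinφ2-sinφ1·cosφ2·cosΔλ=0.60052333; θ=atan2(y, x)=-26.3036° <0 so +360° → 333.6964° ≈ 333.7°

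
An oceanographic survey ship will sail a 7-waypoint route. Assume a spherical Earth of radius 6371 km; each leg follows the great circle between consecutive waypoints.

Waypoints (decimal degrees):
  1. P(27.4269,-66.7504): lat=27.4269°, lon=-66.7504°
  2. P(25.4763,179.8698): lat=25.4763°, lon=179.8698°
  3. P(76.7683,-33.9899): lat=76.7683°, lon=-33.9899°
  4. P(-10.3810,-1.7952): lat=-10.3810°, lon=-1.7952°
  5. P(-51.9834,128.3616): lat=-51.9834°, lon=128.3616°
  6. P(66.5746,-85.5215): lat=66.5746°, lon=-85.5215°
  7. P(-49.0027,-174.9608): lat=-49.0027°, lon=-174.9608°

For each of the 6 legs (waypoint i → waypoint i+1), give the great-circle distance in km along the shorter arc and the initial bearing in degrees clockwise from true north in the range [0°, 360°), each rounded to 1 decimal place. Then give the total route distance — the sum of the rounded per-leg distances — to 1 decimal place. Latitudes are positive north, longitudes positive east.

Leg 1: φ1=0.4786897, φ2=0.4446453, Δφ=-0.0340444, Δλ=4.3043345 rad; a=sin²(Δφ/2)+cosφ1·cosφ2·sin²(Δλ/2)=0.5599217934; c=2·atan2(√a, √(1-a))=1.690928659; dist=6371·c=10772.906 ≈ 10772.9 km; running total=10772.9 km
Leg 1 bearing: y=sinΔλ·cosφ2=-0.82864153, x=cosφ1·sinφ2-sinφ1·cosφ2·cosΔλ=0.54680045; θ=atan2(y, x)=-56.5801° <0 so +360° → 303.4199° ≈ 303.4°
Leg 2: φ1=0.4446453, φ2=1.3398596, Δφ=0.8952143, Δλ=-3.7325559 rad; a=sin²(Δφ/2)+cosφ1·cosφ2·sin²(Δλ/2)=0.3764351873; c=2·atan2(√a, √(1-a))=1.321079452; dist=6371·c=8416.597 ≈ 8416.6 km; running total=19189.5 km
Leg 2 bearing: y=sinΔλ·cosφ2=0.12752833, x=cosφ1·sinφ2-sinφ1·cosφ2·cosΔλ=0.96055373; θ=atan2(y, x)=7.5627° ≈ 7.6°
Leg 3: φ1=1.3398596, φ2=-0.1811826, Δφ=-1.5210422, Δλ=0.5619035 rad; a=sin²(Δφ/2)+cosφ1·cosφ2·sin²(Δλ/2)=0.4924419186; c=2·atan2(√a, √(1-a))=1.555679588; dist=6371·c=9911.235 ≈ 9911.2 km; running total=29100.7 km
Leg 3 bearing: y=sinΔλ·cosφ2=0.52407678, x=cosφ1·sinφ2-sinφ1·cosφ2·cosΔλ=-0.85153687; θ=atan2(y, x)=148.3899° ≈ 148.4°
Leg 4: φ1=-0.1811826, φ2=-0.9072815, Δφ=-0.7260989, Δλ=2.2716647 rad; a=sin²(Δφ/2)+cosφ1·cosφ2·sin²(Δλ/2)=0.6243564334; c=2·atan2(√a, √(1-a))=1.822147464; dist=6371·c=11608.901 ≈ 11608.9 km; running total=40709.6 km
Leg 4 bearing: y=sinΔλ·cosφ2=0.47071375, x=cosφ1·sinφ2-sinφ1·cosφ2·cosΔλ=-0.84650486; θ=atan2(y, x)=150.9230° ≈ 150.9°
Leg 5: φ1=-0.9072815, φ2=1.1619460, Δφ=2.0692275, Δλ=-3.7329643 rad; a=sin²(Δφ/2)+cosφ1·cosφ2·sin²(Δλ/2)=0.9630833382; c=2·atan2(√a, √(1-a))=2.754913955; dist=6371·c=17551.557 ≈ 17551.6 km; running total=58261.2 km
Leg 5 bearing: y=sinΔλ·cosφ2=0.22163685, x=cosφ1·sinφ2-sinφ1·cosφ2·cosΔλ=0.30511046; θ=atan2(y, x)=35.9952° ≈ 36.0°
Leg 6: φ1=1.1619460, φ2=-0.8552585, Δφ=-2.0172044, Δλ=-1.5610103 rad; a=sin²(Δφ/2)+cosφ1·cosφ2·sin²(Δλ/2)=0.8449907087; c=2·atan2(√a, √(1-a))=2.332259706; dist=6371·c=14858.827 ≈ 14858.8 km; running total=73120.0 km
Leg 6 bearing: y=sinΔλ·cosφ2=-0.65599205, x=cosφ1·sinφ2-sinφ1·cosφ2·cosΔλ=-0.30594129; θ=atan2(y, x)=-115.0034° <0 so +360° → 244.9966° ≈ 245.0°

Leg 1: dist=10772.9 km, bearing=303.4°
Leg 2: dist=8416.6 km, bearing=7.6°
Leg 3: dist=9911.2 km, bearing=148.4°
Leg 4: dist=11608.9 km, bearing=150.9°
Leg 5: dist=17551.6 km, bearing=36.0°
Leg 6: dist=14858.8 km, bearing=245.0°
Total: 73120.0 km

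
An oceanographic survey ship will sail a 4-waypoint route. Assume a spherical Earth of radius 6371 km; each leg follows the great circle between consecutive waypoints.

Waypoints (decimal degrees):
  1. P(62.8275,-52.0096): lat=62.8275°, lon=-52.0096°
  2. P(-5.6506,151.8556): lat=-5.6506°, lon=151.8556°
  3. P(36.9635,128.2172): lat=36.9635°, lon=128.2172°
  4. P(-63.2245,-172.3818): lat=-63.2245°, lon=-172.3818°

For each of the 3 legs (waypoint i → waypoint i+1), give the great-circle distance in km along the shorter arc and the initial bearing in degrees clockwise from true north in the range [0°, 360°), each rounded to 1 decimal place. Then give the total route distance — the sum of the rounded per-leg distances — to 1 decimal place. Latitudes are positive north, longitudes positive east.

Leg 1: φ1=1.0965467, φ2=-0.0986216, Δφ=-1.1951683, Δλ=3.5581190 rad; a=sin²(Δφ/2)+cosφ1·cosφ2·sin²(Δλ/2)=0.7515956766; c=2·atan2(√a, √(1-a))=2.098084096; dist=6371·c=13366.894 ≈ 13366.9 km; running total=13366.9 km
Leg 1 bearing: y=sinΔλ·cosφ2=-0.40262027, x=cosφ1·sinφ2-sinφ1·cosφ2·cosΔλ=0.76465377; θ=atan2(y, x)=-27.7686° <0 so +360° → 332.2314° ≈ 332.2°
Leg 2: φ1=-0.0986216, φ2=0.6451348, Δφ=0.7437564, Δλ=-0.4125679 rad; a=sin²(Δφ/2)+cosφ1·cosφ2·sin²(Δλ/2)=0.1653930194; c=2·atan2(√a, √(1-a))=0.837645870; dist=6371·c=5336.642 ≈ 5336.6 km; running total=18703.5 km
Leg 2 bearing: y=sinΔλ·cosφ2=-0.32037702, x=cosφ1·sinφ2-sinφ1·cosφ2·cosΔλ=0.67045599; θ=atan2(y, x)=-25.5408° <0 so +360° → 334.4592° ≈ 334.5°
Leg 3: φ1=0.6451348, φ2=-1.1034757, Δφ=-1.7486105, Δλ=-5.2464423 rad; a=sin²(Δφ/2)+cosφ1·cosφ2·sin²(Δλ/2)=0.6768034082; c=2·atan2(√a, √(1-a))=1.932220566; dist=6371·c=12310.177 ≈ 12310.2 km; running total=31013.7 km
Leg 3 bearing: y=sinΔλ·cosφ2=0.38776469, x=cosφ1·sinφ2-sinφ1·cosφ2·cosΔλ=-0.85123485; θ=atan2(y, x)=155.5092° ≈ 155.5°

Leg 1: dist=13366.9 km, bearing=332.2°
Leg 2: dist=5336.6 km, bearing=334.5°
Leg 3: dist=12310.2 km, bearing=155.5°
Total: 31013.7 km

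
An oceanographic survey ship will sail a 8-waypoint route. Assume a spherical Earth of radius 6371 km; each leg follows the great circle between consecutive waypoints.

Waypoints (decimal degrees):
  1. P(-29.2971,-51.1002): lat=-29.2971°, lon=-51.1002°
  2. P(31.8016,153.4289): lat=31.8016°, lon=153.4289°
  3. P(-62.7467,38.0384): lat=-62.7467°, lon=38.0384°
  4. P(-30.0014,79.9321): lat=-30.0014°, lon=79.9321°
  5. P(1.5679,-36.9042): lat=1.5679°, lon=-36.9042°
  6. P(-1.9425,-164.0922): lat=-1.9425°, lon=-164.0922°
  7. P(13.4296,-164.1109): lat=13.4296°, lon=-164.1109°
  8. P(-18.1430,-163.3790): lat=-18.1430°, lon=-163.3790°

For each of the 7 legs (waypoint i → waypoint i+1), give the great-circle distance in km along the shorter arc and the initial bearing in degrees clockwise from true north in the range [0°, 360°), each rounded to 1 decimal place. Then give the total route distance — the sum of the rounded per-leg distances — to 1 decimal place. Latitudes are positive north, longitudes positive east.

Leg 1: dist=17654.8 km, bearing=283.0°
Leg 2: dist=14393.8 km, bearing=212.4°
Leg 3: dist=4702.8 km, bearing=59.2°
Leg 4: dist=12660.6 km, bearing=257.2°
Leg 5: dist=14145.5 km, bearing=268.8°
Leg 6: dist=1709.3 km, bearing=359.9°
Leg 7: dist=3511.6 km, bearing=178.7°
Total: 68778.4 km

Leg 1: φ1=-0.5113309, φ2=0.5550426, Δφ=1.0663735, Δλ=3.5697062 rad; a=sin²(Δφ/2)+cosφ1·cosφ2·sin²(Δλ/2)=0.9660771394; c=2·atan2(√a, √(1-a))=2.771114355; dist=6371·c=17654.770 ≈ 17654.8 km; running total=17654.8 km
Leg 1 bearing: y=sinΔλ·cosφ2=-0.35283139, x=cosφ1·sinφ2-sinφ1·cosφ2·cosΔλ=0.08123061; θ=atan2(y, x)=-77.0350° <0 so +360° → 282.9650° ≈ 283.0°
Leg 2: φ1=0.5550426, φ2=-1.0951365, Δφ=-1.6501791, Δλ=-2.0139442 rad; a=sin²(Δφ/2)+cosφ1·cosφ2·sin²(Δλ/2)=0.8176774106; c=2·atan2(√a, √(1-a))=2.259264242; dist=6371·c=14393.772 ≈ 14393.8 km; running total=32048.6 km
Leg 2 bearing: y=sinΔλ·cosφ2=-0.41369248, x=cosφ1·sinφ2-sinφ1·cosφ2·cosΔλ=-0.65206041; θ=atan2(y, x)=-147.6074° <0 so +360° → 212.3926° ≈ 212.4°
Leg 3: φ1=-1.0951365, φ2=-0.5236232, Δφ=0.5715133, Δλ=0.7311830 rad; a=sin²(Δφ/2)+cosφ1·cosφ2·sin²(Δλ/2)=0.1301428288; c=2·atan2(√a, √(1-a))=0.738150571; dist=6371·c=4702.757 ≈ 4702.8 km; running total=36751.4 km
Leg 3 bearing: y=sinΔλ·cosφ2=0.57828092, x=cosφ1·sinφ2-sinφ1·cosφ2·cosΔλ=0.34411316; θ=atan2(y, x)=59.2447° ≈ 59.2°
Leg 4: φ1=-0.5236232, φ2=0.0273650, Δφ=0.5509882, Δλ=-2.0391781 rad; a=sin²(Δφ/2)+cosφ1·cosφ2·sin²(Δλ/2)=0.7022452780; c=2·atan2(√a, √(1-a))=1.987218041; dist=6371·c=12660.566 ≈ 12660.6 km; running total=49412.0 km
Leg 4 bearing: y=sinΔλ·cosφ2=-0.89196591, x=cosφ1·sinφ2-sinφ1·cosφ2·cosΔλ=-0.20195101; θ=atan2(y, x)=-102.7573° <0 so +360° → 257.2427° ≈ 257.2°
Leg 5: φ1=0.0273650, φ2=-0.0339030, Δφ=-0.0612680, Δλ=-2.2198494 rad; a=sin²(Δφ/2)+cosφ1·cosφ2·sin²(Δλ/2)=0.8023931165; c=2·atan2(√a, √(1-a))=2.220293746; dist=6371·c=14145.491 ≈ 14145.5 km; running total=63557.5 km
Leg 5 bearing: y=sinΔλ·cosφ2=-0.79619873, x=cosφ1·sinφ2-sinφ1·cosφ2·cosΔλ=-0.01735510; θ=atan2(y, x)=-91.2487° <0 so +360° → 268.7513° ≈ 268.8°
Leg 6: φ1=-0.0339030, φ2=0.2343907, Δφ=0.2682938, Δλ=-0.0003264 rad; a=sin²(Δφ/2)+cosφ1·cosφ2·sin²(Δλ/2)=0.0178877251; c=2·atan2(√a, √(1-a))=0.268293953; dist=6371·c=1709.301 ≈ 1709.3 km; running total=65266.8 km
Leg 6 bearing: y=sinΔλ·cosφ2=-0.00031745, x=cosφ1·sinφ2-sinφ1·cosφ2·cosΔλ=0.26508662; θ=atan2(y, x)=-0.0686° <0 so +360° → 359.9314° ≈ 359.9°
Leg 7: φ1=0.2343907, φ2=-0.3166551, Δφ=-0.5510458, Δλ=0.0127741 rad; a=sin²(Δφ/2)+cosφ1·cosφ2·sin²(Δλ/2)=0.0740489968; c=2·atan2(√a, √(1-a))=0.551189836; dist=6371·c=3511.630 ≈ 3511.6 km; running total=68778.4 km
Leg 7 bearing: y=sinΔλ·cosφ2=0.01213864, x=cosφ1·sinφ2-sinφ1·cosφ2·cosΔλ=-0.52356053; θ=atan2(y, x)=178.6718° ≈ 178.7°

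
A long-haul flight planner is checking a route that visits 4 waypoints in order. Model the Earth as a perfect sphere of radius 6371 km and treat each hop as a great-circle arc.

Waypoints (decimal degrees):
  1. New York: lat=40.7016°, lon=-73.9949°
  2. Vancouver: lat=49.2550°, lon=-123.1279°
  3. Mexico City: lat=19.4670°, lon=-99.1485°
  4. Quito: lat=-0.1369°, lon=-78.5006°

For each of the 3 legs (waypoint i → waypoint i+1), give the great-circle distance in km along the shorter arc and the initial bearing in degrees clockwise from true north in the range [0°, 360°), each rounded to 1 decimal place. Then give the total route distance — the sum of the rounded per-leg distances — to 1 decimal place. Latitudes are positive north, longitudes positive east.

Leg 1: dist=3906.6 km, bearing=300.9°
Leg 2: dist=3940.4 km, bearing=138.6°
Leg 3: dist=3133.4 km, bearing=131.7°
Total: 10980.4 km

Leg 1: φ1=0.7103769, φ2=0.8596619, Δφ=0.1492850, Δλ=-0.8575326 rad; a=sin²(Δφ/2)+cosφ1·cosφ2·sin²(Δλ/2)=0.0910890530; c=2·atan2(√a, √(1-a))=0.613180459; dist=6371·c=3906.573 ≈ 3906.6 km; running total=3906.6 km
Leg 1 bearing: y=sinΔλ·cosφ2=-0.49358680, x=cosφ1·sinφ2-sinφ1·cosφ2·cosΔλ=0.29587061; θ=atan2(y, x)=-59.0603° <0 so +360° → 300.9397° ≈ 300.9°
Leg 2: φ1=0.8596619, φ2=0.3397632, Δφ=-0.5198987, Δλ=0.4185195 rad; a=sin²(Δφ/2)+cosφ1·cosφ2·sin²(Δλ/2)=0.0926215247; c=2·atan2(√a, √(1-a))=0.618486449; dist=6371·c=3940.377 ≈ 3940.4 km; running total=7847.0 km
Leg 2 bearing: y=sinΔλ·cosφ2=0.38317527, x=cosφ1·sinφ2-sinφ1·cosφ2·cosΔλ=-0.43514116; θ=atan2(y, x)=138.6336° ≈ 138.6°
Leg 3: φ1=0.3397632, φ2=-0.0023894, Δφ=-0.3421526, Δλ=0.3603738 rad; a=sin²(Δφ/2)+cosφ1·cosφ2·sin²(Δλ/2)=0.0592640325; c=2·atan2(√a, √(1-a))=0.491826191; dist=6371·c=3133.425 ≈ 3133.4 km; running total=10980.4 km
Leg 3 bearing: y=sinΔλ·cosφ2=0.35262308, x=cosφ1·sinφ2-sinφ1·cosφ2·cosΔλ=-0.31410857; θ=atan2(y, x)=131.6939° ≈ 131.7°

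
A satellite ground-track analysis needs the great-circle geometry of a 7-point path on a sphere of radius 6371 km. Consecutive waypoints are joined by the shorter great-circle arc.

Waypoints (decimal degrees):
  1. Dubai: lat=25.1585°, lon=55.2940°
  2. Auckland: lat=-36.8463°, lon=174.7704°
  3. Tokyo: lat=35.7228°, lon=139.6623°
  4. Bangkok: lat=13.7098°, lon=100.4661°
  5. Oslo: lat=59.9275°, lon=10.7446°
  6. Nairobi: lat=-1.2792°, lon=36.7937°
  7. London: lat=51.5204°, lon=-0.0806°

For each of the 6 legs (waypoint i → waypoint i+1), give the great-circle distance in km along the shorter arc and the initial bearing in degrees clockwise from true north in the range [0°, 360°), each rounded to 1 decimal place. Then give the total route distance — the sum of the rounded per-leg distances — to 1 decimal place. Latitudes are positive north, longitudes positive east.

Leg 1: φ1=0.4390987, φ2=-0.6430893, Δφ=-1.0821879, Δλ=2.0852566 rad; a=sin²(Δφ/2)+cosφ1·cosφ2·sin²(Δλ/2)=0.8056762603; c=2·atan2(√a, √(1-a))=2.228564904; dist=6371·c=14198.187 ≈ 14198.2 km; running total=14198.2 km
Leg 1 bearing: y=sinΔλ·cosφ2=0.69666183, x=cosφ1·sinφ2-sinφ1·cosφ2·cosΔλ=-0.37538033; θ=atan2(y, x)=118.3170° ≈ 118.3°
Leg 2: φ1=-0.6430893, φ2=0.6234805, Δφ=1.2665697, Δλ=-0.6127519 rad; a=sin²(Δφ/2)+cosφ1·cosφ2·sin²(Δλ/2)=0.4093211084; c=2·atan2(√a, √(1-a))=1.388429372; dist=6371·c=8845.684 ≈ 8845.7 km; running total=23043.9 km
Leg 2 bearing: y=sinΔλ·cosφ2=-0.46691263, x=cosφ1·sinφ2-sinφ1·cosφ2·cosΔλ=0.86550676; θ=atan2(y, x)=-28.3454° <0 so +360° → 331.6546° ≈ 331.7°
Leg 3: φ1=0.6234805, φ2=0.2392811, Δφ=-0.3841993, Δλ=-0.6841027 rad; a=sin²(Δφ/2)+cosφ1·cosφ2·sin²(Δλ/2)=0.1251869967; c=2·atan2(√a, √(1-a))=0.723299491; dist=6371·c=4608.141 ≈ 4608.1 km; running total=27652.0 km
Leg 3 bearing: y=sinΔλ·cosφ2=-0.61397197, x=cosφ1·sinφ2-sinφ1·cosφ2·cosΔλ=-0.24718267; θ=atan2(y, x)=-111.9295° <0 so +360° → 248.0705° ≈ 248.1°
Leg 4: φ1=0.2392811, φ2=1.0459322, Δφ=0.8066510, Δλ=-1.5659356 rad; a=sin²(Δφ/2)+cosφ1·cosφ2·sin²(Δλ/2)=0.3962660310; c=2·atan2(√a, √(1-a))=1.361810461; dist=6371·c=8676.094 ≈ 8676.1 km; running total=36328.1 km
Leg 4 bearing: y=sinΔλ·cosφ2=-0.50108952, x=cosφ1·sinφ2-sinφ1·cosφ2·cosΔλ=0.84015853; θ=atan2(y, x)=-30.8128° <0 so +360° → 329.1872° ≈ 329.2°
Leg 5: φ1=1.0459322, φ2=-0.0223263, Δφ=-1.0682584, Δλ=0.4546426 rad; a=sin²(Δφ/2)+cosφ1·cosφ2·sin²(Δλ/2)=0.2846191835; c=2·atan2(√a, √(1-a))=1.125459773; dist=6371·c=7170.304 ≈ 7170.3 km; running total=43498.4 km
Leg 5 bearing: y=sinΔλ·cosφ2=0.43903177, x=cosφ1·sinφ2-sinφ1·cosφ2·cosΔλ=-0.78847671; θ=atan2(y, x)=150.8905° ≈ 150.9°
Leg 6: φ1=-0.0223263, φ2=0.8992006, Δφ=0.9215269, Δλ=-0.6435779 rad; a=sin²(Δφ/2)+cosφ1·cosφ2·sin²(Δλ/2)=0.2599200901; c=2·atan2(√a, √(1-a))=1.069959426; dist=6371·c=6816.712 ≈ 6816.7 km; running total=50315.1 km
Leg 6 bearing: y=sinΔλ·cosφ2=-0.37337982, x=cosφ1·sinφ2-sinφ1·cosφ2·cosΔλ=0.79374685; θ=atan2(y, x)=-25.1924° <0 so +360° → 334.8076° ≈ 334.8°

Leg 1: dist=14198.2 km, bearing=118.3°
Leg 2: dist=8845.7 km, bearing=331.7°
Leg 3: dist=4608.1 km, bearing=248.1°
Leg 4: dist=8676.1 km, bearing=329.2°
Leg 5: dist=7170.3 km, bearing=150.9°
Leg 6: dist=6816.7 km, bearing=334.8°
Total: 50315.1 km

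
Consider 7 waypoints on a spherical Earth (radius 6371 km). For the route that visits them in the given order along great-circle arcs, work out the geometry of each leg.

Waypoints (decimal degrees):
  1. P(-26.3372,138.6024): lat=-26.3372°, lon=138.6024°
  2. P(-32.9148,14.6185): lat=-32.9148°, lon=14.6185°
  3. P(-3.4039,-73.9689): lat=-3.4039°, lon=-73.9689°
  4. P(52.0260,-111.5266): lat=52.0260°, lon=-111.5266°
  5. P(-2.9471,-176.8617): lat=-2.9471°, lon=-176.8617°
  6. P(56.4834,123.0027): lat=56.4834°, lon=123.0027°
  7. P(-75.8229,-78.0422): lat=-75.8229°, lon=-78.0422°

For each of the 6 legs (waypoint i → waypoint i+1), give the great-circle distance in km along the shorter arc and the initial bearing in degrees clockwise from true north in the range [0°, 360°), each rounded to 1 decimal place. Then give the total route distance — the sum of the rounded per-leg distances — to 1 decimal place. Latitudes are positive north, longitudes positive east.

Leg 1: dist=11157.1 km, bearing=225.0°
Leg 2: dist=9670.2 km, bearing=267.9°
Leg 3: dist=7104.1 km, bearing=335.3°
Leg 4: dist=8621.1 km, bearing=248.4°
Leg 5: dist=8517.7 km, bearing=330.5°
Leg 6: dist=17697.3 km, bearing=165.7°
Total: 62767.5 km

Leg 1: φ1=-0.4596709, φ2=-0.5744716, Δφ=-0.1148008, Δλ=-2.1639273 rad; a=sin²(Δφ/2)+cosφ1·cosφ2·sin²(Δλ/2)=0.5897254194; c=2·atan2(√a, √(1-a))=1.751224527; dist=6371·c=11157.051 ≈ 11157.1 km; running total=11157.1 km
Leg 1 bearing: y=sinΔλ·cosφ2=-0.69609195, x=cosφ1·sinφ2-sinφ1·cosφ2·cosΔλ=-0.69516429; θ=atan2(y, x)=-134.9618° <0 so +360° → 225.0382° ≈ 225.0°
Leg 2: φ1=-0.5744716, φ2=-0.0594093, Δφ=0.5150624, Δλ=-1.5461418 rad; a=sin²(Δφ/2)+cosφ1·cosφ2·sin²(Δλ/2)=0.4735390753; c=2·atan2(√a, √(1-a))=1.517849743; dist=6371·c=9670.221 ≈ 9670.2 km; running total=20827.3 km
Leg 2 bearing: y=sinΔλ·cosφ2=-0.99793242, x=cosφ1·sinφ2-sinφ1·cosφ2·cosΔλ=-0.03647146; θ=atan2(y, x)=-92.0931° <0 so +360° → 267.9069° ≈ 267.9°
Leg 3: φ1=-0.0594093, φ2=0.9080250, Δφ=0.9674343, Δλ=-0.6555055 rad; a=sin²(Δφ/2)+cosφ1·cosφ2·sin²(Δλ/2)=0.2799444229; c=2·atan2(√a, √(1-a))=1.115073870; dist=6371·c=7104.136 ≈ 7104.1 km; running total=27931.4 km
Leg 3 bearing: y=sinΔλ·cosφ2=-0.37506464, x=cosφ1·sinφ2-sinφ1·cosφ2·cosΔλ=0.81586070; θ=atan2(y, x)=-24.6890° <0 so +360° → 335.3110° ≈ 335.3°
Leg 4: φ1=0.9080250, φ2=-0.0514366, Δφ=-0.9594616, Δλ=-1.1403126 rad; a=sin²(Δφ/2)+cosφ1·cosφ2·sin²(Δλ/2)=0.3920479880; c=2·atan2(√a, √(1-a))=1.353178731; dist=6371·c=8621.102 ≈ 8621.1 km; running total=36552.5 km
Leg 4 bearing: y=sinΔλ·cosφ2=-0.90756209, x=cosφ1·sinφ2-sinφ1·cosφ2·cosΔλ=-0.36016177; θ=atan2(y, x)=-111.6454° <0 so +360° → 248.3546° ≈ 248.4°
Leg 5: φ1=-0.0514366, φ2=0.9858213, Δφ=1.0372579, Δλ=5.2336211 rad; a=sin²(Δφ/2)+cosφ1·cosφ2·sin²(Δλ/2)=0.3841359996; c=2·atan2(√a, √(1-a))=1.336942667; dist=6371·c=8517.662 ≈ 8517.7 km; running total=45070.2 km
Leg 5 bearing: y=sinΔλ·cosφ2=-0.47885273, x=cosφ1·sinφ2-sinφ1·cosφ2·cosΔλ=0.84675982; θ=atan2(y, x)=-29.4887° <0 so +360° → 330.5113° ≈ 330.5°
Leg 6: φ1=0.9858213, φ2=-1.3233593, Δφ=-2.3091806, Δλ=-3.5088954 rad; a=sin²(Δφ/2)+cosφ1·cosφ2·sin²(Δλ/2)=0.9672761496; c=2·atan2(√a, √(1-a))=2.777795103; dist=6371·c=17697.333 ≈ 17697.3 km; running total=62767.5 km
Leg 6 bearing: y=sinΔλ·cosφ2=0.08795060, x=cosφ1·sinφ2-sinφ1·cosφ2·cosΔλ=-0.34478499; θ=atan2(y, x)=165.6897° ≈ 165.7°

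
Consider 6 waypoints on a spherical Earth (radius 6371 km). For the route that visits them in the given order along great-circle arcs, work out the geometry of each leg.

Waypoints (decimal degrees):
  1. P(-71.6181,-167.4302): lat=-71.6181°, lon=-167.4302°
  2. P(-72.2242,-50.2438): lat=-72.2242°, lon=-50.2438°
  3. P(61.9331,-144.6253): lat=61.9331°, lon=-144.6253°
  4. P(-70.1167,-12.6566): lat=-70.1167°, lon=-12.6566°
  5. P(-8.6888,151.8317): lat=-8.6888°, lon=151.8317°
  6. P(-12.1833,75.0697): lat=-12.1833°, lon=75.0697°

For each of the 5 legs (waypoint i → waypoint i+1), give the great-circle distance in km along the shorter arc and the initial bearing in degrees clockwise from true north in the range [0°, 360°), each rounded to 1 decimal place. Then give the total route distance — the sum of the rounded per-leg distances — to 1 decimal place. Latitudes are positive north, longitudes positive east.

Leg 1: φ1=-1.2499716, φ2=-1.2605501, Δφ=-0.0105784, Δλ=2.0452885 rad; a=sin²(Δφ/2)+cosφ1·cosφ2·sin²(Δλ/2)=0.0701581090; c=2·atan2(√a, √(1-a))=0.536146009; dist=6371·c=3415.786 ≈ 3415.8 km; running total=3415.8 km
Leg 1 bearing: y=sinΔλ·cosφ2=0.27156582, x=cosφ1·sinφ2-sinφ1·cosφ2·cosΔλ=-0.43266130; θ=atan2(y, x)=147.8850° ≈ 147.9°
Leg 2: φ1=-1.2605501, φ2=1.0809365, Δφ=2.3414866, Δλ=-1.6472679 rad; a=sin²(Δφ/2)+cosφ1·cosφ2·sin²(Δλ/2)=0.9256227374; c=2·atan2(√a, √(1-a))=2.589150455; dist=6371·c=16495.478 ≈ 16495.5 km; running total=19911.3 km
Leg 2 bearing: y=sinΔλ·cosφ2=-0.46912714, x=cosφ1·sinφ2-sinφ1·cosφ2·cosΔλ=0.23516137; θ=atan2(y, x)=-63.3766° <0 so +360° → 296.6234° ≈ 296.6°
Leg 3: φ1=1.0809365, φ2=-1.2237673, Δφ=-2.3047038, Δλ=2.3032883 rad; a=sin²(Δφ/2)+cosφ1·cosφ2·sin²(Δλ/2)=0.9684030966; c=2·atan2(√a, √(1-a))=2.784182995; dist=6371·c=17738.030 ≈ 17738.0 km; running total=37649.3 km
Leg 3 bearing: y=sinΔλ·cosφ2=0.25287190, x=cosφ1·sinφ2-sinφ1·cosφ2·cosΔλ=-0.24176426; θ=atan2(y, x)=133.7136° ≈ 133.7°
Leg 4: φ1=-1.2237673, φ2=-0.1516482, Δφ=1.0721191, Δλ=2.8708624 rad; a=sin²(Δφ/2)+cosφ1·cosφ2·sin²(Δλ/2)=0.5909471545; c=2·atan2(√a, √(1-a))=1.753708882; dist=6371·c=11172.879 ≈ 11172.9 km; running total=48822.2 km
Leg 4 bearing: y=sinΔλ·cosφ2=0.26436591, x=cosφ1·sinφ2-sinφ1·cosφ2·cosΔλ=-0.94711410; θ=atan2(y, x)=164.4041° ≈ 164.4°
Leg 5: φ1=-0.1516482, φ2=-0.2126387, Δφ=-0.0609905, Δλ=-1.3397496 rad; a=sin²(Δφ/2)+cosφ1·cosφ2·sin²(Δλ/2)=0.3734243386; c=2·atan2(√a, √(1-a))=1.314860025; dist=6371·c=8376.973 ≈ 8377.0 km; running total=57199.2 km
Leg 5 bearing: y=sinΔλ·cosφ2=-0.95150317, x=cosφ1·sinφ2-sinφ1·cosφ2·cosΔλ=-0.17480308; θ=atan2(y, x)=-100.4099° <0 so +360° → 259.5901° ≈ 259.6°

Leg 1: dist=3415.8 km, bearing=147.9°
Leg 2: dist=16495.5 km, bearing=296.6°
Leg 3: dist=17738.0 km, bearing=133.7°
Leg 4: dist=11172.9 km, bearing=164.4°
Leg 5: dist=8377.0 km, bearing=259.6°
Total: 57199.2 km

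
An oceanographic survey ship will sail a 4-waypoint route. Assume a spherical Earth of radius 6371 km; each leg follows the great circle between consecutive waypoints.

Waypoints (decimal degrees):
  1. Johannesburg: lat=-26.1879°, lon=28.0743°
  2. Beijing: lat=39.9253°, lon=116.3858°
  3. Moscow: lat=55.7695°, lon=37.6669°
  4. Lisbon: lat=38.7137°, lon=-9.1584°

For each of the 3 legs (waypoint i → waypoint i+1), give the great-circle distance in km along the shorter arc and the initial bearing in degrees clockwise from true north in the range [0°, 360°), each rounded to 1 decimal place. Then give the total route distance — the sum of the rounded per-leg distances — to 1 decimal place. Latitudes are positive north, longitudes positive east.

Leg 1: dist=11702.8 km, bearing=52.6°
Leg 2: dist=5787.4 km, bearing=315.6°
Leg 3: dist=3911.0 km, bearing=261.1°
Total: 21401.2 km

Leg 1: φ1=-0.4570651, φ2=0.6968279, Δφ=1.1538930, Δλ=1.5413264 rad; a=sin²(Δφ/2)+cosφ1·cosφ2·sin²(Δλ/2)=0.6314772733; c=2·atan2(√a, √(1-a))=1.836879573; dist=6371·c=11702.760 ≈ 11702.8 km; running total=11702.8 km
Leg 1 bearing: y=sinΔλ·cosφ2=0.76654885, x=cosφ1·sinφ2-sinφ1·cosφ2·cosΔλ=0.58588204; θ=atan2(y, x)=52.6089° ≈ 52.6°
Leg 2: φ1=0.6968279, φ2=0.9733614, Δφ=0.2765335, Δλ=-1.3739040 rad; a=sin²(Δφ/2)+cosφ1·cosφ2·sin²(Δλ/2)=0.1924959818; c=2·atan2(√a, √(1-a))=0.908400169; dist=6371·c=5787.417 ≈ 5787.4 km; running total=17490.2 km
Leg 2 bearing: y=sinΔλ·cosφ2=-0.55165519, x=cosφ1·sinφ2-sinφ1·cosφ2·cosΔλ=0.56341962; θ=atan2(y, x)=-44.3955° <0 so +360° → 315.6045° ≈ 315.6°
Leg 3: φ1=0.9733614, φ2=0.6756815, Δφ=-0.2976799, Δλ=-0.8172557 rad; a=sin²(Δφ/2)+cosφ1·cosφ2·sin²(Δλ/2)=0.0912911760; c=2·atan2(√a, √(1-a))=0.613882569; dist=6371·c=3911.046 ≈ 3911.0 km; running total=21401.2 km
Leg 3 bearing: y=sinΔλ·cosφ2=-0.56903609, x=cosφ1·sinφ2-sinφ1·cosφ2·cosΔλ=-0.08958973; θ=atan2(y, x)=-98.9473° <0 so +360° → 261.0527° ≈ 261.1°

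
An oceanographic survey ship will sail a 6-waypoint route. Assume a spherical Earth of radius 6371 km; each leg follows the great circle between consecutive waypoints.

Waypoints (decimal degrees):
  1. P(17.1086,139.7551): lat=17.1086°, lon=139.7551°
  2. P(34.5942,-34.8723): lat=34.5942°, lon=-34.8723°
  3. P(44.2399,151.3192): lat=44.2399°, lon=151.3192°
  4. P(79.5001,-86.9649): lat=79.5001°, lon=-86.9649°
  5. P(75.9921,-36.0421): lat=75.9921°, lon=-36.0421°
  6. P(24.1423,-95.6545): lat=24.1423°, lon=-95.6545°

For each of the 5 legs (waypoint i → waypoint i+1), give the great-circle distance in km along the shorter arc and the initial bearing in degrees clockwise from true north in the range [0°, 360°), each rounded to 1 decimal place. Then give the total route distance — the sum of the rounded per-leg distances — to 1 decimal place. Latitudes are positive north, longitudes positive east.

Leg 1: φ1=0.2986014, φ2=0.6037827, Δφ=0.3051813, Δλ=-3.0478231 rad; a=sin²(Δφ/2)+cosφ1·cosφ2·sin²(Δλ/2)=0.8081421501; c=2·atan2(√a, √(1-a))=2.234812063; dist=6371·c=14237.988 ≈ 14238.0 km; running total=14238.0 km
Leg 1 bearing: y=sinΔλ·cosφ2=-0.07707745, x=cosφ1·sinφ2-sinφ1·cosφ2·cosΔλ=0.78374277; θ=atan2(y, x)=-5.6167° <0 so +360° → 354.3833° ≈ 354.4°
Leg 2: φ1=0.6037827, φ2=0.7721319, Δφ=0.1683492, Δλ=3.2496547 rad; a=sin²(Δφ/2)+cosφ1·cosφ2·sin²(Δλ/2)=0.5951052146; c=2·atan2(√a, √(1-a))=1.762172811; dist=6371·c=11226.803 ≈ 11226.8 km; running total=25464.8 km
Leg 2 bearing: y=sinΔλ·cosφ2=-0.07726777, x=cosφ1·sinφ2-sinφ1·cosφ2·cosΔλ=0.97869795; θ=atan2(y, x)=-4.5141° <0 so +360° → 355.4859° ≈ 355.5°
Leg 3: φ1=0.7721319, φ2=1.3875385, Δφ=0.6154066, Δλ=-4.1588421 rad; a=sin²(Δφ/2)+cosφ1·cosφ2·sin²(Δλ/2)=0.1913263963; c=2·atan2(√a, √(1-a))=0.905430194; dist=6371·c=5768.496 ≈ 5768.5 km; running total=31233.3 km
Leg 3 bearing: y=sinΔλ·cosφ2=0.15501997, x=cosφ1·sinφ2-sinφ1·cosφ2·cosΔλ=0.77126599; θ=atan2(y, x)=11.3647° ≈ 11.4°
Leg 4: φ1=1.3875385, φ2=1.3263124, Δφ=-0.0612262, Δλ=0.8887705 rad; a=sin²(Δφ/2)+cosφ1·cosφ2·sin²(Δλ/2)=0.0090892594; c=2·atan2(√a, √(1-a))=0.190965252; dist=6371·c=1216.640 ≈ 1216.6 km; running total=32449.9 km
Leg 4 bearing: y=sinΔλ·cosφ2=0.18790717, x=cosφ1·sinφ2-sinφ1·cosφ2·cosΔλ=0.02678569; θ=atan2(y, x)=81.8873° ≈ 81.9°
Leg 5: φ1=1.3263124, φ2=0.4213626, Δφ=-0.9049497, Δλ=-1.0404327 rad; a=sin²(Δφ/2)+cosφ1·cosφ2·sin²(Δλ/2)=0.2457125958; c=2·atan2(√a, √(1-a))=1.037267588; dist=6371·c=6608.432 ≈ 6608.4 km; running total=39058.3 km
Leg 5 bearing: y=sinΔλ·cosφ2=-0.78717165, x=cosφ1·sinφ2-sinφ1·cosφ2·cosΔλ=-0.34887313; θ=atan2(y, x)=-113.9028° <0 so +360° → 246.0972° ≈ 246.1°

Leg 1: dist=14238.0 km, bearing=354.4°
Leg 2: dist=11226.8 km, bearing=355.5°
Leg 3: dist=5768.5 km, bearing=11.4°
Leg 4: dist=1216.6 km, bearing=81.9°
Leg 5: dist=6608.4 km, bearing=246.1°
Total: 39058.3 km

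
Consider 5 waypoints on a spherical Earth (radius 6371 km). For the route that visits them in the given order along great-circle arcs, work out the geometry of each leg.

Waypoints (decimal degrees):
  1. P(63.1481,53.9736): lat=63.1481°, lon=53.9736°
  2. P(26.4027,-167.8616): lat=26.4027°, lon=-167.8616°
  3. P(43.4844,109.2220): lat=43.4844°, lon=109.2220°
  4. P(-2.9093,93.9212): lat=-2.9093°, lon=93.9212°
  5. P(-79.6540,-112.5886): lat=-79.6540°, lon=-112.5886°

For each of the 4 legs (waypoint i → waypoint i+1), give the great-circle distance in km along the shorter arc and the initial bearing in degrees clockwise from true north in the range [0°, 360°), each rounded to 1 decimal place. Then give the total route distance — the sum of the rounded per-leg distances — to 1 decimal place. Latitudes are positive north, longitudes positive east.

Leg 1: dist=9399.5 km, bearing=36.9°
Leg 2: dist=7481.7 km, bearing=308.7°
Leg 3: dist=5381.1 km, bearing=200.6°
Leg 4: dist=10713.4 km, bearing=175.4°
Total: 32975.7 km

Leg 1: φ1=1.1021423, φ2=0.4608140, Δφ=-0.6413282, Δλ=-3.8717546 rad; a=sin²(Δφ/2)+cosφ1·cosφ2·sin²(Δλ/2)=0.4523506064; c=2·atan2(√a, √(1-a))=1.475352698; dist=6371·c=9399.472 ≈ 9399.5 km; running total=9399.5 km
Leg 1 bearing: y=sinΔλ·cosφ2=0.59741711, x=cosφ1·sinφ2-sinφ1·cosφ2·cosΔλ=0.79624804; θ=atan2(y, x)=36.8805° ≈ 36.9°
Leg 2: φ1=0.4608140, φ2=0.7589460, Δφ=0.2981319, Δλ=4.8360211 rad; a=sin²(Δφ/2)+cosφ1·cosφ2·sin²(Δλ/2)=0.3069253549; c=2·atan2(√a, √(1-a))=1.174342900; dist=6371·c=7481.739 ≈ 7481.7 km; running total=16881.2 km
Leg 2 bearing: y=sinΔλ·cosφ2=-0.72002375, x=cosφ1·sinφ2-sinφ1·cosφ2·cosΔλ=0.57658870; θ=atan2(y, x)=-51.3126° <0 so +360° → 308.6874° ≈ 308.7°
Leg 3: φ1=0.7589460, φ2=-0.0507769, Δφ=-0.8097228, Δλ=-0.2670493 rad; a=sin²(Δφ/2)+cosφ1·cosφ2·sin²(Δλ/2)=0.1679930706; c=2·atan2(√a, √(1-a))=0.844622146; dist=6371·c=5381.088 ≈ 5381.1 km; running total=22262.3 km
Leg 3 bearing: y=sinΔλ·cosφ2=-0.26354640, x=cosφ1·sinφ2-sinφ1·cosφ2·cosΔλ=-0.69973487; θ=atan2(y, x)=-159.3617° <0 so +360° → 200.6383° ≈ 200.6°
Leg 4: φ1=-0.0507769, φ2=-1.3902246, Δφ=-1.3394477, Δλ=-3.6042759 rad; a=sin²(Δφ/2)+cosφ1·cosφ2·sin²(Δλ/2)=0.5552862221; c=2·atan2(√a, √(1-a))=1.681595334; dist=6371·c=10713.444 ≈ 10713.4 km; running total=32975.7 km
Leg 4 bearing: y=sinΔλ·cosφ2=0.08016108, x=cosφ1·sinφ2-sinφ1·cosφ2·cosΔλ=-0.99063007; θ=atan2(y, x)=175.3737° ≈ 175.4°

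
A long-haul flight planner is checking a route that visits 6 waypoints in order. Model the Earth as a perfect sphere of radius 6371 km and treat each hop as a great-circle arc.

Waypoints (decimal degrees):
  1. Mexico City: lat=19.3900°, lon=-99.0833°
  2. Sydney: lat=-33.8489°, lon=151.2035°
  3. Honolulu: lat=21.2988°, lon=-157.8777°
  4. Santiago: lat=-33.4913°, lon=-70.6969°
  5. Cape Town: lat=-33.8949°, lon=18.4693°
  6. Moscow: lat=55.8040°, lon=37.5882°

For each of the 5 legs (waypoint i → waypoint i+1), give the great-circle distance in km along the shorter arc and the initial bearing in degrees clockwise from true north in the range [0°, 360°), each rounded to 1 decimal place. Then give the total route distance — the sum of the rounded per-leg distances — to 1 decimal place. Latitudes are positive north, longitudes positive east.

Leg 1: φ1=0.3384193, φ2=-0.5907748, Δφ=-0.9291941, Δλ=4.3683287 rad; a=sin²(Δφ/2)+cosφ1·cosφ2·sin²(Δλ/2)=0.7245875380; c=2·atan2(√a, √(1-a))=2.036638143; dist=6371·c=12975.422 ≈ 12975.4 km; running total=12975.4 km
Leg 1 bearing: y=sinΔλ·cosφ2=-0.78183561, x=cosφ1·sinφ2-sinφ1·cosφ2·cosΔλ=-0.43240587; θ=atan2(y, x)=-118.9454° <0 so +360° → 241.0546° ≈ 241.1°
Leg 2: φ1=-0.5907748, φ2=0.3717342, Δφ=0.9625089, Δλ=-5.3944846 rad; a=sin²(Δφ/2)+cosφ1·cosφ2·sin²(Δλ/2)=0.3572557818; c=2·atan2(√a, √(1-a))=1.281280291; dist=6371·c=8163.037 ≈ 8163.0 km; running total=21138.4 km
Leg 2 bearing: y=sinΔλ·cosφ2=0.72323430, x=cosφ1·sinφ2-sinφ1·cosφ2·cosΔλ=0.62883106; θ=atan2(y, x)=48.9940° ≈ 49.0°
Leg 3: φ1=0.3717342, φ2=-0.5845335, Δφ=-0.9562676, Δλ=1.5215920 rad; a=sin²(Δφ/2)+cosφ1·cosφ2·sin²(Δλ/2)=0.5811091357; c=2·atan2(√a, √(1-a))=1.733734613; dist=6371·c=11045.623 ≈ 11045.6 km; running total=32184.0 km
Leg 3 bearing: y=sinΔλ·cosφ2=0.83296028, x=cosφ1·sinφ2-sinφ1·cosφ2·cosΔλ=-0.52902024; θ=atan2(y, x)=122.4200° ≈ 122.4°
Leg 4: φ1=-0.5845335, φ2=-0.5915776, Δφ=-0.0070441, Δλ=1.5562438 rad; a=sin²(Δφ/2)+cosφ1·cosφ2·sin²(Δλ/2)=0.3410988210; c=2·atan2(√a, √(1-a))=1.247385546; dist=6371·c=7947.093 ≈ 7947.1 km; running total=40131.1 km
Leg 4 bearing: y=sinΔλ·cosφ2=0.82997404, x=cosφ1·sinφ2-sinφ1·cosφ2·cosΔλ=-0.45841549; θ=atan2(y, x)=118.9130° ≈ 118.9°
Leg 5: φ1=-0.5915776, φ2=0.9739635, Δφ=1.5655411, Δλ=0.3336878 rad; a=sin²(Δφ/2)+cosφ1·cosφ2·sin²(Δλ/2)=0.5102387173; c=2·atan2(√a, √(1-a))=1.591275193; dist=6371·c=10138.014 ≈ 10138.0 km; running total=50269.1 km
Leg 5 bearing: y=sinΔλ·cosφ2=0.18408003, x=cosφ1·sinφ2-sinφ1·cosφ2·cosΔλ=0.98269793; θ=atan2(y, x)=10.6098° ≈ 10.6°

Leg 1: dist=12975.4 km, bearing=241.1°
Leg 2: dist=8163.0 km, bearing=49.0°
Leg 3: dist=11045.6 km, bearing=122.4°
Leg 4: dist=7947.1 km, bearing=118.9°
Leg 5: dist=10138.0 km, bearing=10.6°
Total: 50269.1 km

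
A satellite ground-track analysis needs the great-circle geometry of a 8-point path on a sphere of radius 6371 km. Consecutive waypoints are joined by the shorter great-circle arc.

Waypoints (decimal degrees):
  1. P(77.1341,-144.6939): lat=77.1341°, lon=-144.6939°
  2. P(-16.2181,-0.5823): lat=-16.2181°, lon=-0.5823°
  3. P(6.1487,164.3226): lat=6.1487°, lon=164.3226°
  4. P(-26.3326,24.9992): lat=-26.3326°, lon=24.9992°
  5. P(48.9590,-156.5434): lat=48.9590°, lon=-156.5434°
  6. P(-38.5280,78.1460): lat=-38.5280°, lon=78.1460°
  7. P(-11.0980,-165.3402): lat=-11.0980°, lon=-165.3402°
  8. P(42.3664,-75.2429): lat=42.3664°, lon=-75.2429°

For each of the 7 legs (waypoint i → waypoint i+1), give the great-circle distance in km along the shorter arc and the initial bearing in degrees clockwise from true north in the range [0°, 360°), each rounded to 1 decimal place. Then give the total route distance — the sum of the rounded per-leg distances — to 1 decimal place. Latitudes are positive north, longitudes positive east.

Leg 1: dist=12949.3 km, bearing=39.0°
Leg 2: dist=18026.0 km, bearing=122.5°
Leg 3: dist=15159.0 km, bearing=237.8°
Leg 4: dist=17495.6 km, bearing=2.6°
Leg 5: dist=15573.9 km, bearing=263.9°
Leg 6: dist=11439.0 km, bearing=115.7°
Leg 7: dist=10844.2 km, bearing=48.2°
Total: 101487.0 km

Leg 1: φ1=1.3462440, φ2=-0.2830592, Δφ=-1.6293033, Δλ=2.5152219 rad; a=sin²(Δφ/2)+cosφ1·cosφ2·sin²(Δλ/2)=0.7227509744; c=2·atan2(√a, √(1-a))=2.032531170; dist=6371·c=12949.256 ≈ 12949.3 km; running total=12949.3 km
Leg 1 bearing: y=sinΔλ·cosφ2=0.56288048, x=cosφ1·sinφ2-sinφ1·cosφ2·cosΔλ=0.69619938; θ=atan2(y, x)=38.9557° ≈ 39.0°
Leg 2: φ1=-0.2830592, φ2=0.1073151, Δφ=0.3903743, Δλ=2.8781335 rad; a=sin²(Δφ/2)+cosφ1·cosφ2·sin²(Δλ/2)=0.9758276581; c=2·atan2(√a, √(1-a))=2.829376960; dist=6371·c=18025.961 ≈ 18026.0 km; running total=30975.3 km
Leg 2 bearing: y=sinΔλ·cosφ2=0.25892380, x=cosφ1·sinφ2-sinφ1·cosφ2·cosΔλ=-0.16525926; θ=atan2(y, x)=122.5482° ≈ 122.5°
Leg 3: φ1=0.1073151, φ2=-0.4595906, Δφ=-0.5669056, Δλ=-2.4316521 rad; a=sin²(Δφ/2)+cosφ1·cosφ2·sin²(Δλ/2)=0.8616530025; c=2·atan2(√a, √(1-a))=2.379374369; dist=6371·c=15158.994 ≈ 15159.0 km; running total=46134.3 km
Leg 3 bearing: y=sinΔλ·cosφ2=-0.58415534, x=cosφ1·sinφ2-sinφ1·cosφ2·cosΔλ=-0.36822679; θ=atan2(y, x)=-122.2256° <0 so +360° → 237.7744° ≈ 237.8°
Leg 4: φ1=-0.4595906, φ2=0.8544957, Δφ=1.3140863, Δλ=-3.1685161 rad; a=sin²(Δφ/2)+cosφ1·cosφ2·sin²(Δλ/2)=0.9614098900; c=2·atan2(√a, √(1-a))=2.746133497; dist=6371·c=17495.617 ≈ 17495.6 km; running total=63629.9 km
Leg 4 bearing: y=sinΔλ·cosφ2=0.01767577, x=cosφ1·sinφ2-sinφ1·cosφ2·cosΔλ=0.38482622; θ=atan2(y, x)=2.6299° ≈ 2.6°
Leg 5: φ1=0.8544957, φ2=-0.6724405, Δφ=-1.5269362, Δλ=4.0961027 rad; a=sin²(Δφ/2)+cosφ1·cosφ2·sin²(Δλ/2)=0.8833568076; c=2·atan2(√a, √(1-a))=2.444502647; dist=6371·c=15573.926 ≈ 15573.9 km; running total=79203.8 km
Leg 5 bearing: y=sinΔλ·cosφ2=-0.63838393, x=cosφ1·sinφ2-sinφ1·cosφ2·cosΔλ=-0.06794254; θ=atan2(y, x)=-96.0751° <0 so +360° → 263.9249° ≈ 263.9°
Leg 6: φ1=-0.6724405, φ2=-0.1936966, Δφ=0.4787438, Δλ=-4.2496359 rad; a=sin²(Δφ/2)+cosφ1·cosφ2·sin²(Δλ/2)=0.6114000128; c=2·atan2(√a, √(1-a))=1.795482080; dist=6371·c=11439.016 ≈ 11439.0 km; running total=90642.8 km
Leg 6 bearing: y=sinΔλ·cosφ2=0.87809305, x=cosφ1·sinφ2-sinφ1·cosφ2·cosΔλ=-0.42345335; θ=atan2(y, x)=115.7453° ≈ 115.7°
Leg 7: φ1=-0.1936966, φ2=0.7394332, Δφ=0.9331298, Δλ=1.5724945 rad; a=sin²(Δφ/2)+cosφ1·cosφ2·sin²(Δλ/2)=0.5654714001; c=2·atan2(√a, √(1-a))=1.702116235; dist=6371·c=10844.183 ≈ 10844.2 km; running total=101487.0 km
Leg 7 bearing: y=sinΔλ·cosφ2=0.73884958, x=cosφ1·sinφ2-sinφ1·cosφ2·cosΔλ=0.66102593; θ=atan2(y, x)=48.1820° ≈ 48.2°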